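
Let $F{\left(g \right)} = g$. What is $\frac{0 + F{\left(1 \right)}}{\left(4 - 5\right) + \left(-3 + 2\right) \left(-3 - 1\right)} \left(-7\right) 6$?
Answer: $-14$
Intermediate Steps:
$\frac{0 + F{\left(1 \right)}}{\left(4 - 5\right) + \left(-3 + 2\right) \left(-3 - 1\right)} \left(-7\right) 6 = \frac{0 + 1}{\left(4 - 5\right) + \left(-3 + 2\right) \left(-3 - 1\right)} \left(-7\right) 6 = 1 \frac{1}{\left(4 - 5\right) - -4} \left(-7\right) 6 = 1 \frac{1}{-1 + 4} \left(-7\right) 6 = 1 \cdot \frac{1}{3} \left(-7\right) 6 = \frac{1}{3} \left(-7\right) 6 = \left(- \frac{7}{3}\right) 6 = -14$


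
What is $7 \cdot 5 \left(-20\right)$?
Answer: $-700$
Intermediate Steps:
$7 \cdot 5 \left(-20\right) = 35 \left(-20\right) = -700$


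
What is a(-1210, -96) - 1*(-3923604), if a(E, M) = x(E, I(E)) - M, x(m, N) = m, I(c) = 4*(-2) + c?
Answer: 3922490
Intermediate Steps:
I(c) = -8 + c
a(E, M) = E - M
a(-1210, -96) - 1*(-3923604) = (-1210 - 1*(-96)) - 1*(-3923604) = (-1210 + 96) + 3923604 = -1114 + 3923604 = 3922490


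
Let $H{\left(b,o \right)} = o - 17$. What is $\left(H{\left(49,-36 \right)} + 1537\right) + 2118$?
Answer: $3602$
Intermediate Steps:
$H{\left(b,o \right)} = -17 + o$
$\left(H{\left(49,-36 \right)} + 1537\right) + 2118 = \left(\left(-17 - 36\right) + 1537\right) + 2118 = \left(-53 + 1537\right) + 2118 = 1484 + 2118 = 3602$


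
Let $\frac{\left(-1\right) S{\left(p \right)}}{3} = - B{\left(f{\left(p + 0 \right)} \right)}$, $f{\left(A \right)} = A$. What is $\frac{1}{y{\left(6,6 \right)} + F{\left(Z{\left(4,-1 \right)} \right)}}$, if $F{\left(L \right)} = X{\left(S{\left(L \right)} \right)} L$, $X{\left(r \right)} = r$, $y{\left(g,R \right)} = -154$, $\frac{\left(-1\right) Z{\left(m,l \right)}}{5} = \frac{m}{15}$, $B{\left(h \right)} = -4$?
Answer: $- \frac{1}{138} \approx -0.0072464$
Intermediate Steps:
$Z{\left(m,l \right)} = - \frac{m}{3}$ ($Z{\left(m,l \right)} = - 5 \frac{m}{15} = - \frac{m}{3}$)
$S{\left(p \right)} = -12$ ($S{\left(p \right)} = - 3 \left(\left(-1\right) \left(-4\right)\right) = \left(-3\right) 4 = -12$)
$F{\left(L \right)} = - 12 L$
$\frac{1}{y{\left(6,6 \right)} + F{\left(Z{\left(4,-1 \right)} \right)}} = \frac{1}{-154 - 12 \left(\left(- \frac{1}{3}\right) 4\right)} = \frac{1}{-154 - -16} = \frac{1}{-154 + 16} = \frac{1}{-138} = - \frac{1}{138}$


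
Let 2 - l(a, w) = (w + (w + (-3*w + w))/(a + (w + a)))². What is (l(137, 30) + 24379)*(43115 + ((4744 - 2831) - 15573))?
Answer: 15983508298545/23104 ≈ 6.9181e+8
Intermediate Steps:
l(a, w) = 2 - (w - w/(w + 2*a))² (l(a, w) = 2 - (w + (w + (-3*w + w))/(a + (w + a)))² = 2 - (w + (w - 2*w)/(a + (a + w)))² = 2 - (w + (-w)/(w + 2*a))² = 2 - (w - w/(w + 2*a))²)
(l(137, 30) + 24379)*(43115 + ((4744 - 2831) - 15573)) = ((2 - 1*30²*(-1 + 30 + 2*137)²/(30 + 2*137)²) + 24379)*(43115 + ((4744 - 2831) - 15573)) = ((2 - 1*900*(-1 + 30 + 274)²/(30 + 274)²) + 24379)*(43115 + (1913 - 15573)) = ((2 - 1*900*303²/304²) + 24379)*(43115 - 13660) = ((2 - 1*900*1/92416*91809) + 24379)*29455 = ((2 - 20657025/23104) + 24379)*29455 = (-20610817/23104 + 24379)*29455 = (542641599/23104)*29455 = 15983508298545/23104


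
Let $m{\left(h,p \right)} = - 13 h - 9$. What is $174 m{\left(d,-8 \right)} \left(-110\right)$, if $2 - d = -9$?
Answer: $2909280$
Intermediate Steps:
$d = 11$ ($d = 2 - -9 = 2 + 9 = 11$)
$m{\left(h,p \right)} = -9 - 13 h$
$174 m{\left(d,-8 \right)} \left(-110\right) = 174 \left(-9 - 143\right) \left(-110\right) = 174 \left(-152\right) \left(-110\right) = \left(-26448\right) \left(-110\right) = 2909280$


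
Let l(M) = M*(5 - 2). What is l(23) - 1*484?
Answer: -415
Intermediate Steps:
l(M) = 3*M (l(M) = M*3 = 3*M)
l(23) - 1*484 = 3*23 - 1*484 = 69 - 484 = -415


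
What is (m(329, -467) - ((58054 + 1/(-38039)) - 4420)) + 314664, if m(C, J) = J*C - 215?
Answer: 4076715709/38039 ≈ 1.0717e+5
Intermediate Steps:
m(C, J) = -215 + C*J (m(C, J) = C*J - 215 = -215 + C*J)
(m(329, -467) - ((58054 + 1/(-38039)) - 4420)) + 314664 = ((-215 + 329*(-467)) - ((58054 + 1/(-38039)) - 4420)) + 314664 = ((-215 - 153643) - ((58054 - 1/38039) - 4420)) + 314664 = (-153858 - (2208316105/38039 - 4420)) + 314664 = (-153858 - 1*2040183725/38039) + 314664 = (-153858 - 2040183725/38039) + 314664 = -7892788187/38039 + 314664 = 4076715709/38039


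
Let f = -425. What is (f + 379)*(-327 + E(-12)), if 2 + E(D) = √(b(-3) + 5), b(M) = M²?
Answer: 15134 - 46*√14 ≈ 14962.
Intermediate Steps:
E(D) = -2 + √14 (E(D) = -2 + √((-3)² + 5) = -2 + √(9 + 5) = -2 + √14)
(f + 379)*(-327 + E(-12)) = (-425 + 379)*(-327 + (-2 + √14)) = -46*(-329 + √14) = 15134 - 46*√14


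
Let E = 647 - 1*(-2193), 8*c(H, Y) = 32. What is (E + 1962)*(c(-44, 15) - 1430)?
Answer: -6847652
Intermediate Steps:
c(H, Y) = 4 (c(H, Y) = (1/8)*32 = 4)
E = 2840 (E = 647 + 2193 = 2840)
(E + 1962)*(c(-44, 15) - 1430) = (2840 + 1962)*(4 - 1430) = 4802*(-1426) = -6847652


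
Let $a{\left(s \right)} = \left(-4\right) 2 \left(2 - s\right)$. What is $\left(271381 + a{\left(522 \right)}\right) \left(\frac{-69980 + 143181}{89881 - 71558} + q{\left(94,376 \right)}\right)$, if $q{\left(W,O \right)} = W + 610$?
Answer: $\frac{3574481247813}{18323} \approx 1.9508 \cdot 10^{8}$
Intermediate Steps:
$q{\left(W,O \right)} = 610 + W$
$a{\left(s \right)} = -16 + 8 s$ ($a{\left(s \right)} = - 8 \left(2 - s\right) = -16 + 8 s$)
$\left(271381 + a{\left(522 \right)}\right) \left(\frac{-69980 + 143181}{89881 - 71558} + q{\left(94,376 \right)}\right) = \left(271381 + \left(-16 + 8 \cdot 522\right)\right) \left(\frac{-69980 + 143181}{89881 - 71558} + \left(610 + 94\right)\right) = \left(271381 + \left(-16 + 4176\right)\right) \left(\frac{73201}{89881 - 71558} + 704\right) = \left(271381 + 4160\right) \left(\frac{73201}{18323} + 704\right) = 275541 \left(73201 \cdot \frac{1}{18323} + 704\right) = 275541 \left(\frac{73201}{18323} + 704\right) = 275541 \cdot \frac{12972593}{18323} = \frac{3574481247813}{18323}$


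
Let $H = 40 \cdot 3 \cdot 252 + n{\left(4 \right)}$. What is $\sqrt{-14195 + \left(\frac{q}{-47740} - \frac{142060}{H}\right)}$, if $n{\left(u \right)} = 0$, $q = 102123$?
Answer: $\frac{i \sqrt{2621768667595770}}{429660} \approx 119.17 i$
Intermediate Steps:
$H = 30240$ ($H = 40 \cdot 3 \cdot 252 + 0 = 120 \cdot 252 + 0 = 30240 + 0 = 30240$)
$\sqrt{-14195 + \left(\frac{q}{-47740} - \frac{142060}{H}\right)} = \sqrt{-14195 + \left(\frac{102123}{-47740} - \frac{142060}{30240}\right)} = \sqrt{-14195 + \left(102123 \left(- \frac{1}{47740}\right) - \frac{7103}{1512}\right)} = \sqrt{-14195 - \frac{17625257}{2577960}} = \sqrt{- \frac{36611767457}{2577960}} = \frac{i \sqrt{2621768667595770}}{429660}$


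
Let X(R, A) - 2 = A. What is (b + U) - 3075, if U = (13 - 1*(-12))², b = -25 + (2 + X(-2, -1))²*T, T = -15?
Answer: -2610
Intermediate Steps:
X(R, A) = 2 + A
b = -160 (b = -25 + (2 + (2 - 1))²*(-15) = -25 + (2 + 1)²*(-15) = -25 + 3²*(-15) = -25 + 9*(-15) = -25 - 135 = -160)
U = 625 (U = (13 + 12)² = 25² = 625)
(b + U) - 3075 = (-160 + 625) - 3075 = 465 - 3075 = -2610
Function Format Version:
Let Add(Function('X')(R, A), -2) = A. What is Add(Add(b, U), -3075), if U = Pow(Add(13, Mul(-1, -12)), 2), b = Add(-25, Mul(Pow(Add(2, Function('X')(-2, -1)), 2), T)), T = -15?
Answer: -2610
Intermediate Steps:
Function('X')(R, A) = Add(2, A)
b = -160 (b = Add(-25, Mul(Pow(Add(2, Add(2, -1)), 2), -15)) = Add(-25, Mul(Pow(Add(2, 1), 2), -15)) = Add(-25, Mul(Pow(3, 2), -15)) = Add(-25, Mul(9, -15)) = Add(-25, -135) = -160)
U = 625 (U = Pow(Add(13, 12), 2) = Pow(25, 2) = 625)
Add(Add(b, U), -3075) = Add(Add(-160, 625), -3075) = Add(465, -3075) = -2610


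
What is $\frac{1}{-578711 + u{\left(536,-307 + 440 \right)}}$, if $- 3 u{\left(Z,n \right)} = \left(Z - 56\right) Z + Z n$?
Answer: $- \frac{3}{2064701} \approx -1.453 \cdot 10^{-6}$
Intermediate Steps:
$u{\left(Z,n \right)} = - \frac{Z n}{3} - \frac{Z \left(-56 + Z\right)}{3}$ ($u{\left(Z,n \right)} = - \frac{\left(Z - 56\right) Z + Z n}{3} = - \frac{\left(-56 + Z\right) Z + Z n}{3} = - \frac{Z \left(-56 + Z\right) + Z n}{3} = - \frac{Z n + Z \left(-56 + Z\right)}{3} = - \frac{Z n}{3} - \frac{Z \left(-56 + Z\right)}{3}$)
$\frac{1}{-578711 + u{\left(536,-307 + 440 \right)}} = \frac{1}{-578711 + \frac{1}{3} \cdot 536 \left(56 - 536 - \left(-307 + 440\right)\right)} = \frac{1}{-578711 + \frac{1}{3} \cdot 536 \left(56 - 536 - 133\right)} = \frac{1}{-578711 + \frac{1}{3} \cdot 536 \left(-613\right)} = \frac{1}{-578711 - \frac{328568}{3}} = \frac{1}{- \frac{2064701}{3}} = - \frac{3}{2064701}$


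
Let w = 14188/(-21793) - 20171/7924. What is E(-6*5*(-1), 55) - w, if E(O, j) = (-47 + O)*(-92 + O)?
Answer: 182564881843/172687732 ≈ 1057.2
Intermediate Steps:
E(O, j) = (-92 + O)*(-47 + O)
w = -552012315/172687732 (w = 14188*(-1/21793) - 20171*1/7924 = -14188/21793 - 20171/7924 = -552012315/172687732 ≈ -3.1966)
E(-6*5*(-1), 55) - w = (4324 + (-6*5*(-1))² - 139*(-6*5)*(-1)) - 1*(-552012315/172687732) = (4324 + (-30*(-1))² - (-4170)*(-1)) + 552012315/172687732 = (4324 + 30² - 139*30) + 552012315/172687732 = (4324 + 900 - 4170) + 552012315/172687732 = 1054 + 552012315/172687732 = 182564881843/172687732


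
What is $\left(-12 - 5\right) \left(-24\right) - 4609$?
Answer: $-4201$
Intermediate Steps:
$\left(-12 - 5\right) \left(-24\right) - 4609 = \left(-17\right) \left(-24\right) - 4609 = 408 - 4609 = -4201$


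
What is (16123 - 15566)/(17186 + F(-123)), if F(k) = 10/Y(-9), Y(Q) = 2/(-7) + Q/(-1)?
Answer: 33977/1048416 ≈ 0.032408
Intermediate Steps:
Y(Q) = -2/7 - Q (Y(Q) = 2*(-⅐) + Q*(-1) = -2/7 - Q)
F(k) = 70/61 (F(k) = 10/(-2/7 - 1*(-9)) = 10/(-2/7 + 9) = 10/(61/7) = 10*(7/61) = 70/61)
(16123 - 15566)/(17186 + F(-123)) = (16123 - 15566)/(17186 + 70/61) = 557/(1048416/61) = 557*(61/1048416) = 33977/1048416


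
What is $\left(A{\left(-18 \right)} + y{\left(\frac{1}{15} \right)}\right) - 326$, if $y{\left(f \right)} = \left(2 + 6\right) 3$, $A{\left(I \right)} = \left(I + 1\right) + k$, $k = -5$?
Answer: $-324$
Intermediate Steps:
$A{\left(I \right)} = -4 + I$ ($A{\left(I \right)} = \left(I + 1\right) - 5 = \left(1 + I\right) - 5 = -4 + I$)
$y{\left(f \right)} = 24$ ($y{\left(f \right)} = 8 \cdot 3 = 24$)
$\left(A{\left(-18 \right)} + y{\left(\frac{1}{15} \right)}\right) - 326 = \left(\left(-4 - 18\right) + 24\right) - 326 = \left(-22 + 24\right) - 326 = 2 - 326 = -324$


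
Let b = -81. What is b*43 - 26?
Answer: -3509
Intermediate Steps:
b*43 - 26 = -81*43 - 26 = -3483 - 26 = -3509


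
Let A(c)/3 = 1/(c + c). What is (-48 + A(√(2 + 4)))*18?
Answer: -864 + 9*√6/2 ≈ -852.98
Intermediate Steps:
A(c) = 3/(2*c) (A(c) = 3/(c + c) = 3/((2*c)) = 3*(1/(2*c)) = 3/(2*c))
(-48 + A(√(2 + 4)))*18 = (-48 + 3/(2*(√(2 + 4))))*18 = (-48 + 3/(2*(√6)))*18 = (-48 + 3*(√6/6)/2)*18 = (-48 + √6/4)*18 = -864 + 9*√6/2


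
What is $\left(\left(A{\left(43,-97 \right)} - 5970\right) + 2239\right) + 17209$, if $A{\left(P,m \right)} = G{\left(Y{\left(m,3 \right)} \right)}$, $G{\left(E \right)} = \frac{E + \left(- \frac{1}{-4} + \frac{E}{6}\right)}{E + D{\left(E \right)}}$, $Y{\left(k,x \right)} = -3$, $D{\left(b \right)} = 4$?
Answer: $\frac{53899}{4} \approx 13475.0$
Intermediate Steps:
$G{\left(E \right)} = \frac{\frac{1}{4} + \frac{7 E}{6}}{4 + E}$ ($G{\left(E \right)} = \frac{E + \left(- \frac{1}{-4} + \frac{E}{6}\right)}{E + 4} = \frac{E + \left(\left(-1\right) \left(- \frac{1}{4}\right) + E \frac{1}{6}\right)}{4 + E} = \frac{E + \left(\frac{1}{4} + \frac{E}{6}\right)}{4 + E} = \frac{\frac{1}{4} + \frac{7 E}{6}}{4 + E}$)
$A{\left(P,m \right)} = - \frac{13}{4}$ ($A{\left(P,m \right)} = \frac{3 + 14 \left(-3\right)}{12 \left(4 - 3\right)} = \frac{3 - 42}{12 \cdot 1} = \frac{1}{12} \cdot 1 \left(-39\right) = - \frac{13}{4}$)
$\left(\left(A{\left(43,-97 \right)} - 5970\right) + 2239\right) + 17209 = \left(\left(- \frac{13}{4} - 5970\right) + 2239\right) + 17209 = \left(- \frac{23893}{4} + 2239\right) + 17209 = - \frac{14937}{4} + 17209 = \frac{53899}{4}$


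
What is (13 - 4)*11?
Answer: 99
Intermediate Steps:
(13 - 4)*11 = 9*11 = 99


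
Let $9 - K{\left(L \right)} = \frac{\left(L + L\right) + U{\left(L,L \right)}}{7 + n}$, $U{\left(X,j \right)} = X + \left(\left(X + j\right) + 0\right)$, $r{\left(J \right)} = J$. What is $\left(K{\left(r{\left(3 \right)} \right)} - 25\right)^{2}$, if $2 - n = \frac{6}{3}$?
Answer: $\frac{16129}{49} \approx 329.16$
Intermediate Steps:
$U{\left(X,j \right)} = j + 2 X$ ($U{\left(X,j \right)} = X + \left(X + j\right) = j + 2 X$)
$n = 0$ ($n = 2 - \frac{6}{3} = 2 - 6 \cdot \frac{1}{3} = 2 - 2 = 0$)
$K{\left(L \right)} = 9 - \frac{5 L}{7}$ ($K{\left(L \right)} = 9 - \frac{\left(L + L\right) + \left(L + 2 L\right)}{7 + 0} = 9 - \frac{2 L + 3 L}{7} = 9 - 5 L \frac{1}{7} = 9 - \frac{5 L}{7}$)
$\left(K{\left(r{\left(3 \right)} \right)} - 25\right)^{2} = \left(\left(9 - \frac{15}{7}\right) - 25\right)^{2} = \left(\frac{48}{7} - 25\right)^{2} = \left(- \frac{127}{7}\right)^{2} = \frac{16129}{49}$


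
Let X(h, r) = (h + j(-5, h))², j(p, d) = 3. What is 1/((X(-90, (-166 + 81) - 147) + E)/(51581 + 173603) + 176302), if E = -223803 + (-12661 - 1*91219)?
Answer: 112592/19850034727 ≈ 5.6721e-6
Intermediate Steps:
E = -327683 (E = -223803 + (-12661 - 91219) = -223803 - 103880 = -327683)
X(h, r) = (3 + h)² (X(h, r) = (h + 3)² = (3 + h)²)
1/((X(-90, (-166 + 81) - 147) + E)/(51581 + 173603) + 176302) = 1/(((3 - 90)² - 327683)/(51581 + 173603) + 176302) = 1/(((-87)² - 327683)/225184 + 176302) = 1/((7569 - 327683)*(1/225184) + 176302) = 1/(-320114*1/225184 + 176302) = 1/(-160057/112592 + 176302) = 1/(19850034727/112592) = 112592/19850034727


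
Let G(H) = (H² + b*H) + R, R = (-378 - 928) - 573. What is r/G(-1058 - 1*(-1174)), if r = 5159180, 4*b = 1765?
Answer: 2579590/31381 ≈ 82.202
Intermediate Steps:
b = 1765/4 (b = (¼)*1765 = 1765/4 ≈ 441.25)
R = -1879 (R = -1306 - 573 = -1879)
G(H) = -1879 + H² + 1765*H/4 (G(H) = (H² + 1765*H/4) - 1879 = -1879 + H² + 1765*H/4)
r/G(-1058 - 1*(-1174)) = 5159180/(-1879 + (-1058 - 1*(-1174))² + 1765*(-1058 - 1*(-1174))/4) = 5159180/(-1879 + (-1058 + 1174)² + 1765*(-1058 + 1174)/4) = 5159180/(-1879 + 116² + (1765/4)*116) = 5159180/(-1879 + 13456 + 51185) = 5159180/62762 = 5159180*(1/62762) = 2579590/31381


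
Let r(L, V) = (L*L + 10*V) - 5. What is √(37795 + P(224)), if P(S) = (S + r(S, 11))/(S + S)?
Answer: √2426095/8 ≈ 194.70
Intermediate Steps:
r(L, V) = -5 + L² + 10*V (r(L, V) = (L² + 10*V) - 5 = -5 + L² + 10*V)
P(S) = (105 + S + S²)/(2*S) (P(S) = (S + (-5 + S² + 10*11))/(S + S) = (S + (-5 + S² + 110))/((2*S)) = (S + (105 + S²))*(1/(2*S)) = (105 + S + S²)*(1/(2*S)) = (105 + S + S²)/(2*S))
√(37795 + P(224)) = √(37795 + (½)*(105 + 224 + 224²)/224) = √(37795 + (½)*(1/224)*(105 + 224 + 50176)) = √(37795 + (½)*(1/224)*50505) = √(37795 + 7215/64) = √(2426095/64) = √2426095/8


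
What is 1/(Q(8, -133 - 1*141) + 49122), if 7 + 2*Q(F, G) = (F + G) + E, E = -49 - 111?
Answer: 2/97811 ≈ 2.0448e-5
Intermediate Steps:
E = -160
Q(F, G) = -167/2 + F/2 + G/2 (Q(F, G) = -7/2 + ((F + G) - 160)/2 = -7/2 + (-160 + F + G)/2 = -7/2 + (-80 + F/2 + G/2) = -167/2 + F/2 + G/2)
1/(Q(8, -133 - 1*141) + 49122) = 1/((-167/2 + (½)*8 + (-133 - 1*141)/2) + 49122) = 1/((-167/2 + 4 + (-133 - 141)/2) + 49122) = 1/((-167/2 + 4 + (½)*(-274)) + 49122) = 1/((-167/2 + 4 - 137) + 49122) = 1/(-433/2 + 49122) = 1/(97811/2) = 2/97811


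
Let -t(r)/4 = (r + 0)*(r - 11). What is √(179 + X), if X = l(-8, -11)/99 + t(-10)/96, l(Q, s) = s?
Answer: 35*√5/6 ≈ 13.044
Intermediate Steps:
t(r) = -4*r*(-11 + r) (t(r) = -4*(r + 0)*(r - 11) = -4*r*(-11 + r))
X = -319/36 (X = -11/99 + (4*(-10)*(11 - 1*(-10)))/96 = -11*1/99 + (4*(-10)*(11 + 10))*(1/96) = -⅑ + (4*(-10)*21)*(1/96) = -⅑ - 840*1/96 = -⅑ - 35/4 = -319/36 ≈ -8.8611)
√(179 + X) = √(179 - 319/36) = √(6125/36) = 35*√5/6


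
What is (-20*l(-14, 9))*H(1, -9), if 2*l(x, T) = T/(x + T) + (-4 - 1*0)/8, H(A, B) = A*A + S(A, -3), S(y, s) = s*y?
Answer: -46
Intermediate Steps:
H(A, B) = A**2 - 3*A (H(A, B) = A*A - 3*A = A**2 - 3*A)
l(x, T) = -1/4 + T/(2*(T + x)) (l(x, T) = (T/(x + T) + (-4 - 1*0)/8)/2 = (T/(T + x) + (-4 + 0)*(1/8))/2 = (T/(T + x) - 4*1/8)/2 = (T/(T + x) - 1/2)/2 = (-1/2 + T/(T + x))/2 = -1/4 + T/(2*(T + x)))
(-20*l(-14, 9))*H(1, -9) = (-5*(9 - 1*(-14))/(9 - 14))*(1*(-3 + 1)) = (-5*(9 + 14)/(-5))*(1*(-2)) = -5*(-1)*23/5*(-2) = -20*(-23/20)*(-2) = 23*(-2) = -46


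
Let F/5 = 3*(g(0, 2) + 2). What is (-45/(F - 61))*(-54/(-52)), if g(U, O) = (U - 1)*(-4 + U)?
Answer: -1215/754 ≈ -1.6114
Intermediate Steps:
g(U, O) = (-1 + U)*(-4 + U)
F = 90 (F = 5*(3*((4 + 0² - 5*0) + 2)) = 5*(3*((4 + 0 + 0) + 2)) = 5*(3*(4 + 2)) = 5*(3*6) = 5*18 = 90)
(-45/(F - 61))*(-54/(-52)) = (-45/(90 - 61))*(-54/(-52)) = (-45/29)*(-54*(-1/52)) = -45*1/29*(27/26) = -45/29*27/26 = -1215/754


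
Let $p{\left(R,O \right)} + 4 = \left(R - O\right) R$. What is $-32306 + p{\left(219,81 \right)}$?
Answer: $-2088$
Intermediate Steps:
$p{\left(R,O \right)} = -4 + R \left(R - O\right)$ ($p{\left(R,O \right)} = -4 + \left(R - O\right) R = -4 + R \left(R - O\right)$)
$-32306 + p{\left(219,81 \right)} = -32306 - \left(4 - 47961 + 17739\right) = -32306 - -30218 = -32306 + 30218 = -2088$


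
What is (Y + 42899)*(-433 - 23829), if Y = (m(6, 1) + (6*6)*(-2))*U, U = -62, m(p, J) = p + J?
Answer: -1138591398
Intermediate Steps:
m(p, J) = J + p
Y = 4030 (Y = ((1 + 6) + (6*6)*(-2))*(-62) = (7 + 36*(-2))*(-62) = (7 - 72)*(-62) = -65*(-62) = 4030)
(Y + 42899)*(-433 - 23829) = (4030 + 42899)*(-433 - 23829) = 46929*(-24262) = -1138591398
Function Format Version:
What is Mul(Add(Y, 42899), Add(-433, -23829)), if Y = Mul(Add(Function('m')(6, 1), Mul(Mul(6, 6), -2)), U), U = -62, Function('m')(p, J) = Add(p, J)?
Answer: -1138591398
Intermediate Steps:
Function('m')(p, J) = Add(J, p)
Y = 4030 (Y = Mul(Add(Add(1, 6), Mul(Mul(6, 6), -2)), -62) = Mul(Add(7, Mul(36, -2)), -62) = Mul(Add(7, -72), -62) = Mul(-65, -62) = 4030)
Mul(Add(Y, 42899), Add(-433, -23829)) = Mul(Add(4030, 42899), Add(-433, -23829)) = Mul(46929, -24262) = -1138591398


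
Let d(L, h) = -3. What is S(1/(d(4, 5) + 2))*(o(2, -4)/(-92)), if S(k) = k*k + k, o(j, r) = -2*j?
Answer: 0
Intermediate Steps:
S(k) = k + k² (S(k) = k² + k = k + k²)
S(1/(d(4, 5) + 2))*(o(2, -4)/(-92)) = ((1 + 1/(-3 + 2))/(-3 + 2))*(-2*2/(-92)) = ((1 + 1/(-1))/(-1))*(-4*(-1/92)) = -(1 - 1)*(1/23) = -1*0*(1/23) = 0*(1/23) = 0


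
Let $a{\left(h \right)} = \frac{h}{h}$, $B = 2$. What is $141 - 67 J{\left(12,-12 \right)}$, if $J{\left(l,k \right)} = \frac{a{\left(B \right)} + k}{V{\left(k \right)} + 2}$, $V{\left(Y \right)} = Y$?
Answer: $\frac{673}{10} \approx 67.3$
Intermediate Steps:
$a{\left(h \right)} = 1$
$J{\left(l,k \right)} = \frac{1 + k}{2 + k}$ ($J{\left(l,k \right)} = \frac{1 + k}{k + 2} = \frac{1 + k}{2 + k}$)
$141 - 67 J{\left(12,-12 \right)} = 141 - 67 \frac{1 - 12}{2 - 12} = 141 - 67 \frac{1}{-10} \left(-11\right) = 141 - 67 \left(\left(- \frac{1}{10}\right) \left(-11\right)\right) = 141 - \frac{737}{10} = \frac{673}{10}$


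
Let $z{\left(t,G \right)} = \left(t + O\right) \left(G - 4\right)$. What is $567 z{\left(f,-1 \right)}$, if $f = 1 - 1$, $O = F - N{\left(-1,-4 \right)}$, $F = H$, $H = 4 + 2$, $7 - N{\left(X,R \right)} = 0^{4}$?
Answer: $2835$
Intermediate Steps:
$N{\left(X,R \right)} = 7$ ($N{\left(X,R \right)} = 7 - 0^{4} = 7 - 0 = 7 + 0 = 7$)
$H = 6$
$F = 6$
$O = -1$ ($O = 6 - 7 = -1$)
$f = 0$ ($f = 1 - 1 = 0$)
$z{\left(t,G \right)} = \left(-1 + t\right) \left(-4 + G\right)$ ($z{\left(t,G \right)} = \left(t - 1\right) \left(G - 4\right) = \left(-1 + t\right) \left(-4 + G\right)$)
$567 z{\left(f,-1 \right)} = 567 \left(4 - -1 - 0 - 0\right) = 567 \left(4 + 1 + 0 + 0\right) = 567 \cdot 5 = 2835$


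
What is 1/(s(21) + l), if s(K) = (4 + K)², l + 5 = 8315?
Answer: 1/8935 ≈ 0.00011192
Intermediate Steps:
l = 8310 (l = -5 + 8315 = 8310)
1/(s(21) + l) = 1/((4 + 21)² + 8310) = 1/(25² + 8310) = 1/(625 + 8310) = 1/8935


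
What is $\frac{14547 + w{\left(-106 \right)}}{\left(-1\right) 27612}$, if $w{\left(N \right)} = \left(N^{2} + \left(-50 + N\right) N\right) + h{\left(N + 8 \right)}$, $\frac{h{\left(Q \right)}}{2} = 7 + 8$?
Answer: $- \frac{42349}{27612} \approx -1.5337$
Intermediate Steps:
$h{\left(Q \right)} = 30$ ($h{\left(Q \right)} = 2 \left(7 + 8\right) = 2 \cdot 15 = 30$)
$w{\left(N \right)} = 30 + N^{2} + N \left(-50 + N\right)$ ($w{\left(N \right)} = \left(N^{2} + \left(-50 + N\right) N\right) + 30 = \left(N^{2} + N \left(-50 + N\right)\right) + 30 = 30 + N^{2} + N \left(-50 + N\right)$)
$\frac{14547 + w{\left(-106 \right)}}{\left(-1\right) 27612} = \frac{14547 + \left(30 - -5300 + 2 \left(-106\right)^{2}\right)}{\left(-1\right) 27612} = \frac{14547 + \left(30 + 5300 + 2 \cdot 11236\right)}{-27612} = \left(14547 + \left(30 + 5300 + 22472\right)\right) \left(- \frac{1}{27612}\right) = \left(14547 + 27802\right) \left(- \frac{1}{27612}\right) = 42349 \left(- \frac{1}{27612}\right) = - \frac{42349}{27612}$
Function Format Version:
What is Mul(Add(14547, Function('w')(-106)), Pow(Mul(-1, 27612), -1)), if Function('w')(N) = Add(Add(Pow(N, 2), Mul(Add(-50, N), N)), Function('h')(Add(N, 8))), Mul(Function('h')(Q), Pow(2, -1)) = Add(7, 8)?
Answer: Rational(-42349, 27612) ≈ -1.5337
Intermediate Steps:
Function('h')(Q) = 30 (Function('h')(Q) = Mul(2, Add(7, 8)) = Mul(2, 15) = 30)
Function('w')(N) = Add(30, Pow(N, 2), Mul(N, Add(-50, N))) (Function('w')(N) = Add(Add(Pow(N, 2), Mul(Add(-50, N), N)), 30) = Add(Add(Pow(N, 2), Mul(N, Add(-50, N))), 30) = Add(30, Pow(N, 2), Mul(N, Add(-50, N))))
Mul(Add(14547, Function('w')(-106)), Pow(Mul(-1, 27612), -1)) = Mul(Add(14547, Add(30, Mul(-50, -106), Mul(2, Pow(-106, 2)))), Pow(Mul(-1, 27612), -1)) = Mul(Add(14547, Add(30, 5300, Mul(2, 11236))), Pow(-27612, -1)) = Mul(Add(14547, Add(30, 5300, 22472)), Rational(-1, 27612)) = Mul(Add(14547, 27802), Rational(-1, 27612)) = Mul(42349, Rational(-1, 27612)) = Rational(-42349, 27612)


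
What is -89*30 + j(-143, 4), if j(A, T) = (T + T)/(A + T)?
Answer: -371138/139 ≈ -2670.1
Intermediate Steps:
j(A, T) = 2*T/(A + T) (j(A, T) = (2*T)/(A + T) = 2*T/(A + T))
-89*30 + j(-143, 4) = -89*30 + 2*4/(-143 + 4) = -2670 + 2*4/(-139) = -2670 + 2*4*(-1/139) = -2670 - 8/139 = -371138/139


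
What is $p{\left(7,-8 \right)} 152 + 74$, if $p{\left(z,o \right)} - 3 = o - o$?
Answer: $530$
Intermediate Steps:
$p{\left(z,o \right)} = 3$ ($p{\left(z,o \right)} = 3 + \left(o - o\right) = 3 + 0 = 3$)
$p{\left(7,-8 \right)} 152 + 74 = 3 \cdot 152 + 74 = 456 + 74 = 530$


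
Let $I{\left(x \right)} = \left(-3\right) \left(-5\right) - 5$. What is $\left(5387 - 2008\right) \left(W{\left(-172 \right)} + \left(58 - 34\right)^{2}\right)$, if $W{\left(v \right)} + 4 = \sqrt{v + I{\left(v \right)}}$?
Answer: $1932788 + 30411 i \sqrt{2} \approx 1.9328 \cdot 10^{6} + 43008.0 i$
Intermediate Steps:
$I{\left(x \right)} = 10$ ($I{\left(x \right)} = 15 - 5 = 10$)
$W{\left(v \right)} = -4 + \sqrt{10 + v}$ ($W{\left(v \right)} = -4 + \sqrt{v + 10} = -4 + \sqrt{10 + v}$)
$\left(5387 - 2008\right) \left(W{\left(-172 \right)} + \left(58 - 34\right)^{2}\right) = \left(5387 - 2008\right) \left(\left(-4 + \sqrt{10 - 172}\right) + \left(58 - 34\right)^{2}\right) = 3379 \left(\left(-4 + \sqrt{-162}\right) + 24^{2}\right) = 3379 \left(\left(-4 + 9 i \sqrt{2}\right) + 576\right) = 3379 \left(572 + 9 i \sqrt{2}\right) = 1932788 + 30411 i \sqrt{2}$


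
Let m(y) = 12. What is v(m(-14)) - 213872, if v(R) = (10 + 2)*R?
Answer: -213728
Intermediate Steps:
v(R) = 12*R
v(m(-14)) - 213872 = 12*12 - 213872 = 144 - 213872 = -213728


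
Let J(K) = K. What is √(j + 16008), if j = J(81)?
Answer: √16089 ≈ 126.84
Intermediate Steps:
j = 81
√(j + 16008) = √(81 + 16008) = √16089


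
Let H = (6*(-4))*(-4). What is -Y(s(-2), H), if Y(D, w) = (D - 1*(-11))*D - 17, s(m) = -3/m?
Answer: -7/4 ≈ -1.7500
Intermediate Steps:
H = 96 (H = -24*(-4) = 96)
Y(D, w) = -17 + D*(11 + D) (Y(D, w) = (D + 11)*D - 17 = (11 + D)*D - 17 = D*(11 + D) - 17 = -17 + D*(11 + D))
-Y(s(-2), H) = -(-17 + (-3/(-2))² + 11*(-3/(-2))) = -(-17 + (-3*(-½))² + 11*(-3*(-½))) = -(-17 + (3/2)² + 11*(3/2)) = -(-17 + 9/4 + 33/2) = -1*7/4 = -7/4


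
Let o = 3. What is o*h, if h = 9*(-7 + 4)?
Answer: -81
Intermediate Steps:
h = -27 (h = 9*(-3) = -27)
o*h = 3*(-27) = -81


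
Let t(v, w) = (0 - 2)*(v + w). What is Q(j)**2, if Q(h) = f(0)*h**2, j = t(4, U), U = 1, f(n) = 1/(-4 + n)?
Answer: 625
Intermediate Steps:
t(v, w) = -2*v - 2*w (t(v, w) = -2*(v + w) = -2*v - 2*w)
j = -10 (j = -2*4 - 2*1 = -8 - 2 = -10)
Q(h) = -h**2/4 (Q(h) = h**2/(-4 + 0) = h**2/(-4) = -h**2/4)
Q(j)**2 = (-1/4*(-10)**2)**2 = (-1/4*100)**2 = (-25)**2 = 625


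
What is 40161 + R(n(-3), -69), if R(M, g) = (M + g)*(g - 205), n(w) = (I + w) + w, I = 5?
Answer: 59341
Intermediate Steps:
n(w) = 5 + 2*w (n(w) = (5 + w) + w = 5 + 2*w)
R(M, g) = (-205 + g)*(M + g) (R(M, g) = (M + g)*(-205 + g) = (-205 + g)*(M + g))
40161 + R(n(-3), -69) = 40161 + ((-69)**2 - 205*(5 + 2*(-3)) - 205*(-69) + (5 + 2*(-3))*(-69)) = 40161 + (4761 - 205*(5 - 6) + 14145 + (5 - 6)*(-69)) = 40161 + (4761 - 205*(-1) + 14145 - 1*(-69)) = 40161 + (4761 + 205 + 14145 + 69) = 40161 + 19180 = 59341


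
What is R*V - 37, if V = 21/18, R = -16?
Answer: -167/3 ≈ -55.667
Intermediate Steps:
V = 7/6 (V = 21*(1/18) = 7/6 ≈ 1.1667)
R*V - 37 = -16*7/6 - 37 = -56/3 - 37 = -167/3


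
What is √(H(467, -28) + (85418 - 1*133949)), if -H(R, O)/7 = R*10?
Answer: I*√81221 ≈ 284.99*I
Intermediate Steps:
H(R, O) = -70*R (H(R, O) = -7*R*10 = -70*R)
√(H(467, -28) + (85418 - 1*133949)) = √(-70*467 + (85418 - 1*133949)) = √(-32690 + (85418 - 133949)) = √(-32690 - 48531) = √(-81221) = I*√81221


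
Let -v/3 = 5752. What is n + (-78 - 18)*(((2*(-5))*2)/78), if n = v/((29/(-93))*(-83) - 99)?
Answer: 2879813/11050 ≈ 260.62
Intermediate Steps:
v = -17256 (v = -3*5752 = -17256)
n = 200601/850 (n = -17256/((29/(-93))*(-83) - 99) = -17256/((29*(-1/93))*(-83) - 99) = -17256/(-29/93*(-83) - 99) = -17256/(2407/93 - 99) = -17256/(-6800/93) = -17256*(-93/6800) = 200601/850 ≈ 236.00)
n + (-78 - 18)*(((2*(-5))*2)/78) = 200601/850 + (-78 - 18)*(((2*(-5))*2)/78) = 200601/850 - 96*(-10*2)/78 = 200601/850 - (-1920)/78 = 200601/850 - 96*(-10/39) = 200601/850 + 320/13 = 2879813/11050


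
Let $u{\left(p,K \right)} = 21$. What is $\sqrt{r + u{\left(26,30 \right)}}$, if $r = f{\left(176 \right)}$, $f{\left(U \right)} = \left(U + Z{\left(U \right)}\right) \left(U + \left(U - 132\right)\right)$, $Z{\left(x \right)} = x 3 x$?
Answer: $\sqrt{20482901} \approx 4525.8$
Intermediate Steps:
$Z{\left(x \right)} = 3 x^{2}$ ($Z{\left(x \right)} = 3 x x = 3 x^{2}$)
$f{\left(U \right)} = \left(-132 + 2 U\right) \left(U + 3 U^{2}\right)$ ($f{\left(U \right)} = \left(U + 3 U^{2}\right) \left(U + \left(U - 132\right)\right) = \left(U + 3 U^{2}\right) \left(U + \left(-132 + U\right)\right) = \left(U + 3 U^{2}\right) \left(-132 + 2 U\right) = \left(-132 + 2 U\right) \left(U + 3 U^{2}\right)$)
$r = 20482880$ ($r = 2 \cdot 176 \left(-66 - 34672 + 3 \cdot 176^{2}\right) = 2 \cdot 176 \left(-66 - 34672 + 3 \cdot 30976\right) = 2 \cdot 176 \left(-66 - 34672 + 92928\right) = 2 \cdot 176 \cdot 58190 = 20482880$)
$\sqrt{r + u{\left(26,30 \right)}} = \sqrt{20482880 + 21} = \sqrt{20482901}$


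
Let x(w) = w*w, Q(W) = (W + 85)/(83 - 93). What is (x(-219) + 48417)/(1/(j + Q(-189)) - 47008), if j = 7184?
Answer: -1155636472/563657257 ≈ -2.0502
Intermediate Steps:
Q(W) = -17/2 - W/10 (Q(W) = (85 + W)/(-10) = (85 + W)*(-⅒) = -17/2 - W/10)
x(w) = w²
(x(-219) + 48417)/(1/(j + Q(-189)) - 47008) = ((-219)² + 48417)/(1/(7184 + (-17/2 - ⅒*(-189))) - 47008) = (47961 + 48417)/(1/(7184 + (-17/2 + 189/10)) - 47008) = 96378/(1/(7184 + 52/5) - 47008) = 96378/(1/(35972/5) - 47008) = 96378/(5/35972 - 47008) = 96378/(-1690971771/35972) = 96378*(-35972/1690971771) = -1155636472/563657257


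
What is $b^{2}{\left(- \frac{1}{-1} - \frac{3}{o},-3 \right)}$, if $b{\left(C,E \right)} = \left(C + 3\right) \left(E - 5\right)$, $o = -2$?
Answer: $1936$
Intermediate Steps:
$b{\left(C,E \right)} = \left(-5 + E\right) \left(3 + C\right)$ ($b{\left(C,E \right)} = \left(3 + C\right) \left(-5 + E\right) = \left(-5 + E\right) \left(3 + C\right)$)
$b^{2}{\left(- \frac{1}{-1} - \frac{3}{o},-3 \right)} = \left(-15 - 5 \left(- \frac{1}{-1} - \frac{3}{-2}\right) + 3 \left(-3\right) + \left(- \frac{1}{-1} - \frac{3}{-2}\right) \left(-3\right)\right)^{2} = \left(-15 - 5 \left(\left(-1\right) \left(-1\right) - - \frac{3}{2}\right) - 9 + \left(\left(-1\right) \left(-1\right) - - \frac{3}{2}\right) \left(-3\right)\right)^{2} = \left(-15 - 5 \left(1 + \frac{3}{2}\right) - 9 + \left(1 + \frac{3}{2}\right) \left(-3\right)\right)^{2} = \left(-15 - \frac{25}{2} - 9 + \frac{5}{2} \left(-3\right)\right)^{2} = \left(-15 - \frac{25}{2} - 9 - \frac{15}{2}\right)^{2} = \left(-44\right)^{2} = 1936$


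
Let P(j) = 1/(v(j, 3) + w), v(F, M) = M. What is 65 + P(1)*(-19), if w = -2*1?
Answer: 46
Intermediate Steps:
w = -2
P(j) = 1 (P(j) = 1/(3 - 2) = 1/1 = 1)
65 + P(1)*(-19) = 65 + 1*(-19) = 65 - 19 = 46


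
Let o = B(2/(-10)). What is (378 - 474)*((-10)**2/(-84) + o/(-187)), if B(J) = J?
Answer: 747328/6545 ≈ 114.18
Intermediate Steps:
o = -1/5 (o = 2/(-10) = 2*(-1/10) = -1/5 ≈ -0.20000)
(378 - 474)*((-10)**2/(-84) + o/(-187)) = (378 - 474)*((-10)**2/(-84) - 1/5/(-187)) = -96*(100*(-1/84) - 1/5*(-1/187)) = -96*(-25/21 + 1/935) = -96*(-23354/19635) = 747328/6545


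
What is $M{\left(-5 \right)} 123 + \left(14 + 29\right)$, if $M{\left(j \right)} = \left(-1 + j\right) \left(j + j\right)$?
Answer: $7423$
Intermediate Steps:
$M{\left(j \right)} = 2 j \left(-1 + j\right)$ ($M{\left(j \right)} = \left(-1 + j\right) 2 j = 2 j \left(-1 + j\right)$)
$M{\left(-5 \right)} 123 + \left(14 + 29\right) = 2 \left(-5\right) \left(-1 - 5\right) 123 + \left(14 + 29\right) = 2 \left(-5\right) \left(-6\right) 123 + 43 = 60 \cdot 123 + 43 = 7380 + 43 = 7423$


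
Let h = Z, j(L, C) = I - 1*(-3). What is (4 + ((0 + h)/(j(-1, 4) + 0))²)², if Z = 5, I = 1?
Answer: 7921/256 ≈ 30.941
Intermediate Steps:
j(L, C) = 4 (j(L, C) = 1 - 1*(-3) = 1 + 3 = 4)
h = 5
(4 + ((0 + h)/(j(-1, 4) + 0))²)² = (4 + ((0 + 5)/(4 + 0))²)² = (4 + (5/4)²)² = (4 + 25/16)² = (89/16)² = 7921/256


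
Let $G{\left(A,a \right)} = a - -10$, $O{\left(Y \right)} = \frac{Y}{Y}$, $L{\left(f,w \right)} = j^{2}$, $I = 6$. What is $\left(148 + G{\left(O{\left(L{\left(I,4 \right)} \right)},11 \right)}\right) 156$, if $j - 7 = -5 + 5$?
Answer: $26364$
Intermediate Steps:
$j = 7$ ($j = 7 + \left(-5 + 5\right) = 7 + 0 = 7$)
$L{\left(f,w \right)} = 49$ ($L{\left(f,w \right)} = 7^{2} = 49$)
$O{\left(Y \right)} = 1$
$G{\left(A,a \right)} = 10 + a$ ($G{\left(A,a \right)} = a + 10 = 10 + a$)
$\left(148 + G{\left(O{\left(L{\left(I,4 \right)} \right)},11 \right)}\right) 156 = \left(148 + \left(10 + 11\right)\right) 156 = \left(148 + 21\right) 156 = 169 \cdot 156 = 26364$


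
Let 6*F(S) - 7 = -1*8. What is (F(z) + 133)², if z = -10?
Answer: 635209/36 ≈ 17645.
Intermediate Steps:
F(S) = -⅙ (F(S) = 7/6 + (-1*8)/6 = 7/6 + (⅙)*(-8) = 7/6 - 4/3 = -⅙)
(F(z) + 133)² = (-⅙ + 133)² = (797/6)² = 635209/36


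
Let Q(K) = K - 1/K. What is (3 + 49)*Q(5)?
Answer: 1248/5 ≈ 249.60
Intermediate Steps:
(3 + 49)*Q(5) = (3 + 49)*(5 - 1/5) = 52*(5 - 1*1/5) = 52*(5 - 1/5) = 52*(24/5) = 1248/5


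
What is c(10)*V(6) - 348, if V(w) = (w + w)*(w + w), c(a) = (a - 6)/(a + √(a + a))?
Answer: -276 - 72*√5/5 ≈ -308.20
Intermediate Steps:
c(a) = (-6 + a)/(a + √2*√a) (c(a) = (-6 + a)/(a + √(2*a)) = (-6 + a)/(a + √2*√a))
V(w) = 4*w² (V(w) = (2*w)*(2*w) = 4*w²)
c(10)*V(6) - 348 = ((-6 + 10)/(10 + √2*√10))*(4*6²) - 348 = (4/(10 + 2*√5))*(4*36) - 348 = (4/(10 + 2*√5))*144 - 348 = 576/(10 + 2*√5) - 348 = -348 + 576/(10 + 2*√5)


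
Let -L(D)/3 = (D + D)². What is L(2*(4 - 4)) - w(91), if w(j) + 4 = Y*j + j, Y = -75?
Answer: 6738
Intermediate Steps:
L(D) = -12*D² (L(D) = -3*(D + D)² = -3*4*D² = -12*D²)
w(j) = -4 - 74*j (w(j) = -4 + (-75*j + j) = -4 - 74*j)
L(2*(4 - 4)) - w(91) = -12*4*(4 - 4)² - (-4 - 74*91) = -12*(2*0)² - (-4 - 6734) = -12*0² - 1*(-6738) = -12*0 + 6738 = 0 + 6738 = 6738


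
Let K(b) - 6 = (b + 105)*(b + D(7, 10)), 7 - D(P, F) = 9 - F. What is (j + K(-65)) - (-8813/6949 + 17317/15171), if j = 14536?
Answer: 1292713613288/105423279 ≈ 12262.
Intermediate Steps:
D(P, F) = -2 + F (D(P, F) = 7 - (9 - F) = 7 + (-9 + F) = -2 + F)
K(b) = 6 + (8 + b)*(105 + b) (K(b) = 6 + (b + 105)*(b + (-2 + 10)) = 6 + (105 + b)*(b + 8) = 6 + (105 + b)*(8 + b) = 6 + (8 + b)*(105 + b))
(j + K(-65)) - (-8813/6949 + 17317/15171) = (14536 + (846 + (-65)**2 + 113*(-65))) - (-8813/6949 + 17317/15171) = (14536 + (846 + 4225 - 7345)) - (-8813*1/6949 + 17317*(1/15171)) = (14536 - 2274) - (-8813/6949 + 17317/15171) = 12262 - 1*(-13366190/105423279) = 12262 + 13366190/105423279 = 1292713613288/105423279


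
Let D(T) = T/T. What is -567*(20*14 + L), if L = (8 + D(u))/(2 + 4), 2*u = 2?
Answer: -319221/2 ≈ -1.5961e+5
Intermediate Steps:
u = 1 (u = (½)*2 = 1)
D(T) = 1
L = 3/2 (L = (8 + 1)/(2 + 4) = 9/6 = 9*(⅙) = 3/2 ≈ 1.5000)
-567*(20*14 + L) = -567*(20*14 + 3/2) = -567*(280 + 3/2) = -567*563/2 = -319221/2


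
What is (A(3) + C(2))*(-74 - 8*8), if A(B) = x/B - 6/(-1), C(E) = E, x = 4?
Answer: -1288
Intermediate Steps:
A(B) = 6 + 4/B (A(B) = 4/B - 6/(-1) = 4/B - 6*(-1) = 4/B + 6 = 6 + 4/B)
(A(3) + C(2))*(-74 - 8*8) = ((6 + 4/3) + 2)*(-74 - 8*8) = ((6 + 4*(⅓)) + 2)*(-74 - 1*64) = ((6 + 4/3) + 2)*(-74 - 64) = (22/3 + 2)*(-138) = (28/3)*(-138) = -1288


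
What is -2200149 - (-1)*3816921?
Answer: 1616772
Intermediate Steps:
-2200149 - (-1)*3816921 = -2200149 - 1*(-3816921) = -2200149 + 3816921 = 1616772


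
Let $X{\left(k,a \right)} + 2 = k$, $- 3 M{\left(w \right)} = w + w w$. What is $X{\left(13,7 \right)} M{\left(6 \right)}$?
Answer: $-154$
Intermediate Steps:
$M{\left(w \right)} = - \frac{w}{3} - \frac{w^{2}}{3}$ ($M{\left(w \right)} = - \frac{w + w w}{3} = - \frac{w + w^{2}}{3} = - \frac{w}{3} - \frac{w^{2}}{3}$)
$X{\left(k,a \right)} = -2 + k$
$X{\left(13,7 \right)} M{\left(6 \right)} = \left(-2 + 13\right) \left(\left(- \frac{1}{3}\right) 6 \left(1 + 6\right)\right) = 11 \left(\left(- \frac{1}{3}\right) 6 \cdot 7\right) = 11 \left(-14\right) = -154$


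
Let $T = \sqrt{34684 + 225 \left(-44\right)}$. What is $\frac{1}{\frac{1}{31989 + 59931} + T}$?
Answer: $- \frac{91920}{209407114137599} + \frac{33797145600 \sqrt{1549}}{209407114137599} \approx 0.0063521$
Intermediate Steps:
$T = 4 \sqrt{1549}$ ($T = \sqrt{34684 - 9900} = \sqrt{24784} = 4 \sqrt{1549} \approx 157.43$)
$\frac{1}{\frac{1}{31989 + 59931} + T} = \frac{1}{\frac{1}{31989 + 59931} + 4 \sqrt{1549}} = \frac{1}{\frac{1}{91920} + 4 \sqrt{1549}}$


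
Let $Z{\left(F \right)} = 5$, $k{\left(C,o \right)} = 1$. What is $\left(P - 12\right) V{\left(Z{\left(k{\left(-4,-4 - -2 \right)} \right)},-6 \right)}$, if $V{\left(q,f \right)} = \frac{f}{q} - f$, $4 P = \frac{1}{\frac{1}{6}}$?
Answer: $- \frac{252}{5} \approx -50.4$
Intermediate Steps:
$P = \frac{3}{2}$ ($P = \frac{1}{4 \cdot \frac{1}{6}} = \frac{\frac{1}{\frac{1}{6}}}{4} = \frac{1}{4} \cdot 6 = \frac{3}{2} \approx 1.5$)
$V{\left(q,f \right)} = - f + \frac{f}{q}$
$\left(P - 12\right) V{\left(Z{\left(k{\left(-4,-4 - -2 \right)} \right)},-6 \right)} = \left(\frac{3}{2} - 12\right) \left(\left(-1\right) \left(-6\right) - \frac{6}{5}\right) = - \frac{21 \left(6 - \frac{6}{5}\right)}{2} = \left(- \frac{21}{2}\right) \frac{24}{5} = - \frac{252}{5}$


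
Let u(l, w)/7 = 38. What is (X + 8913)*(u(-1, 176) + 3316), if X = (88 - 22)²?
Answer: 47529558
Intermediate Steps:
u(l, w) = 266 (u(l, w) = 7*38 = 266)
X = 4356 (X = 66² = 4356)
(X + 8913)*(u(-1, 176) + 3316) = (4356 + 8913)*(266 + 3316) = 13269*3582 = 47529558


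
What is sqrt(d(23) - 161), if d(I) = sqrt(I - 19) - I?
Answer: I*sqrt(182) ≈ 13.491*I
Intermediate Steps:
d(I) = sqrt(-19 + I) - I
sqrt(d(23) - 161) = sqrt((sqrt(-19 + 23) - 1*23) - 161) = sqrt((sqrt(4) - 23) - 161) = sqrt((2 - 23) - 161) = sqrt(-21 - 161) = sqrt(-182) = I*sqrt(182)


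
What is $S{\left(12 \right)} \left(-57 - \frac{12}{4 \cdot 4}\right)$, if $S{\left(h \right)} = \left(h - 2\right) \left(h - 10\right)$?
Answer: $-1155$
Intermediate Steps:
$S{\left(h \right)} = \left(-10 + h\right) \left(-2 + h\right)$ ($S{\left(h \right)} = \left(-2 + h\right) \left(-10 + h\right) = \left(-10 + h\right) \left(-2 + h\right)$)
$S{\left(12 \right)} \left(-57 - \frac{12}{4 \cdot 4}\right) = \left(20 + 12^{2} - 144\right) \left(-57 - \frac{12}{4 \cdot 4}\right) = \left(20 + 144 - 144\right) \left(-57 - \frac{12}{16}\right) = 20 \left(-57 - \frac{3}{4}\right) = 20 \left(- \frac{231}{4}\right) = -1155$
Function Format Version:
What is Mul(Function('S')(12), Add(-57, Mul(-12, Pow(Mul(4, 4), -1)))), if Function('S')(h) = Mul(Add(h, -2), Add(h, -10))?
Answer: -1155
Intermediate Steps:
Function('S')(h) = Mul(Add(-10, h), Add(-2, h)) (Function('S')(h) = Mul(Add(-2, h), Add(-10, h)) = Mul(Add(-10, h), Add(-2, h)))
Mul(Function('S')(12), Add(-57, Mul(-12, Pow(Mul(4, 4), -1)))) = Mul(Add(20, Pow(12, 2), Mul(-12, 12)), Add(-57, Mul(-12, Pow(Mul(4, 4), -1)))) = Mul(Add(20, 144, -144), Add(-57, Mul(-12, Pow(16, -1)))) = Mul(20, Add(-57, Mul(-12, Rational(1, 16)))) = Mul(20, Add(-57, Rational(-3, 4))) = Mul(20, Rational(-231, 4)) = -1155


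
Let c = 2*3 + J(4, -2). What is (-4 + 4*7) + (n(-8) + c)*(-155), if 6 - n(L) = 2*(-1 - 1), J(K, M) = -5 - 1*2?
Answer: -1371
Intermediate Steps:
J(K, M) = -7 (J(K, M) = -5 - 2 = -7)
n(L) = 10 (n(L) = 6 - 2*(-1 - 1) = 6 - 2*(-2) = 6 - 1*(-4) = 6 + 4 = 10)
c = -1 (c = 2*3 - 7 = 6 - 7 = -1)
(-4 + 4*7) + (n(-8) + c)*(-155) = (-4 + 4*7) + (10 - 1)*(-155) = (-4 + 28) + 9*(-155) = 24 - 1395 = -1371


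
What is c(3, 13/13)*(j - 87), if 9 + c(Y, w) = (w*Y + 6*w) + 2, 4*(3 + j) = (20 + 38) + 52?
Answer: -125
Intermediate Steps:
j = 49/2 (j = -3 + ((20 + 38) + 52)/4 = -3 + (58 + 52)/4 = -3 + (¼)*110 = -3 + 55/2 = 49/2 ≈ 24.500)
c(Y, w) = -7 + 6*w + Y*w (c(Y, w) = -9 + ((w*Y + 6*w) + 2) = -9 + ((Y*w + 6*w) + 2) = -9 + ((6*w + Y*w) + 2) = -9 + (2 + 6*w + Y*w) = -7 + 6*w + Y*w)
c(3, 13/13)*(j - 87) = (-7 + 6*(13/13) + 3*(13/13))*(49/2 - 87) = (-7 + 6*(13*(1/13)) + 3*(13*(1/13)))*(-125/2) = (-7 + 6*1 + 3*1)*(-125/2) = (-7 + 6 + 3)*(-125/2) = 2*(-125/2) = -125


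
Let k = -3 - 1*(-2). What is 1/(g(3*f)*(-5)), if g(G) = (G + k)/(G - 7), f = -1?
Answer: -½ ≈ -0.50000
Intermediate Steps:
k = -1 (k = -3 + 2 = -1)
g(G) = (-1 + G)/(-7 + G) (g(G) = (G - 1)/(G - 7) = (-1 + G)/(-7 + G))
1/(g(3*f)*(-5)) = 1/(((-1 + 3*(-1))/(-7 + 3*(-1)))*(-5)) = 1/(((-1 - 3)/(-7 - 3))*(-5)) = 1/((-4/(-10))*(-5)) = 1/(-⅒*(-4)*(-5)) = 1/((⅖)*(-5)) = 1/(-2) = -½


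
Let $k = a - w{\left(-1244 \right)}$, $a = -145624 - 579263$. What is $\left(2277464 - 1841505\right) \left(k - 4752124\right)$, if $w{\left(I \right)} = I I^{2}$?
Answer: $836892083059307$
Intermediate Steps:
$a = -724887$
$w{\left(I \right)} = I^{3}$
$k = 1924409897$ ($k = -724887 - \left(-1244\right)^{3} = -724887 - -1925134784 = -724887 + 1925134784 = 1924409897$)
$\left(2277464 - 1841505\right) \left(k - 4752124\right) = \left(2277464 - 1841505\right) \left(1924409897 - 4752124\right) = 435959 \cdot 1919657773 = 836892083059307$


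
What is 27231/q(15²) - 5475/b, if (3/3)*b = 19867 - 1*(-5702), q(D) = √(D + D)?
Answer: -1825/8523 + 9077*√2/10 ≈ 1283.5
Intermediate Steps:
q(D) = √2*√D (q(D) = √(2*D) = √2*√D)
b = 25569 (b = 19867 - 1*(-5702) = 19867 + 5702 = 25569)
27231/q(15²) - 5475/b = 27231/((√2*√(15²))) - 5475/25569 = 27231/((√2*√225)) - 5475*1/25569 = 27231/((√2*15)) - 1825/8523 = 27231/((15*√2)) - 1825/8523 = 27231*(√2/30) - 1825/8523 = 9077*√2/10 - 1825/8523 = -1825/8523 + 9077*√2/10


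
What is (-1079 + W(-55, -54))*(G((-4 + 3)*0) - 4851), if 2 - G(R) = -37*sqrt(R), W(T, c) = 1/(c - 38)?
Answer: 481355381/92 ≈ 5.2321e+6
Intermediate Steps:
W(T, c) = 1/(-38 + c)
G(R) = 2 + 37*sqrt(R) (G(R) = 2 - (-37)*sqrt(R) = 2 + 37*sqrt(R))
(-1079 + W(-55, -54))*(G((-4 + 3)*0) - 4851) = (-1079 + 1/(-38 - 54))*((2 + 37*sqrt((-4 + 3)*0)) - 4851) = (-1079 + 1/(-92))*((2 + 37*sqrt(-1*0)) - 4851) = (-1079 - 1/92)*((2 + 37*sqrt(0)) - 4851) = -99269*((2 + 37*0) - 4851)/92 = -99269*((2 + 0) - 4851)/92 = -99269*(2 - 4851)/92 = -99269/92*(-4849) = 481355381/92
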